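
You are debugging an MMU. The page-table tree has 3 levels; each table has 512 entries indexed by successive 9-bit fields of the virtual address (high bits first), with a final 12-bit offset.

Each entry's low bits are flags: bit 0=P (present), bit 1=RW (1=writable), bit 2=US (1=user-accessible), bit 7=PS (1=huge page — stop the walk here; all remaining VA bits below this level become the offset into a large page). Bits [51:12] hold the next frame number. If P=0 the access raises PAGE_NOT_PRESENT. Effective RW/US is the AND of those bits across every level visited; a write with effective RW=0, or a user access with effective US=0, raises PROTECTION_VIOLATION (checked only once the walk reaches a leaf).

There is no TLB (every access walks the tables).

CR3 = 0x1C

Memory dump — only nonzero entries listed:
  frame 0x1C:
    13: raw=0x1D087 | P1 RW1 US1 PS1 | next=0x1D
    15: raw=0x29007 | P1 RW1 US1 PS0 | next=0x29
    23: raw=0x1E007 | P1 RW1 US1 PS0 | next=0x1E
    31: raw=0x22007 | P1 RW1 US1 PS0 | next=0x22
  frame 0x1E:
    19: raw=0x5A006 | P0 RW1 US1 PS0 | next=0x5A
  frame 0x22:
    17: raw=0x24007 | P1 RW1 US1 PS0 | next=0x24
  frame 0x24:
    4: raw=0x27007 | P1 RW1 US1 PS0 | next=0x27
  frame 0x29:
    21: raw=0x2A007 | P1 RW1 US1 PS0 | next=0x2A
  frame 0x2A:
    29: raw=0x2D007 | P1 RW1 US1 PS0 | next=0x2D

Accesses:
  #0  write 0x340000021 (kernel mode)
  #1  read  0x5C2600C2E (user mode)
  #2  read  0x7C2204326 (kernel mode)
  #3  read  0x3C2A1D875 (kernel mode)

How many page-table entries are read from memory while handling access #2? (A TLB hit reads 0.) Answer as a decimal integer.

Per-access translation:
#0 VA=0x340000021 (w,kernel):
  lvl0: tbl 0x1C, slot 13 ⇒ 0x1D087 (P1/RW1/US1/PS1)
  → PA=0x1D021 (huge @L0)  (1 entries read)
#1 VA=0x5C2600C2E (r,user):
  lvl0: tbl 0x1C, slot 23 ⇒ 0x1E007 (P1/RW1/US1/PS0)
  lvl1: tbl 0x1E, slot 19 ⇒ 0x5A006 (P0/RW1/US1/PS0)
  ✗ PAGE_NOT_PRESENT  [2 reads]
#2 VA=0x7C2204326 (r,kernel):
  lvl0: tbl 0x1C, slot 31 ⇒ 0x22007 (P1/RW1/US1/PS0)
  lvl1: tbl 0x22, slot 17 ⇒ 0x24007 (P1/RW1/US1/PS0)
  lvl2: tbl 0x24, slot 4 ⇒ 0x27007 (P1/RW1/US1/PS0)
  → PA=0x27326  (3 entries read)
#3 VA=0x3C2A1D875 (r,kernel):
  lvl0: tbl 0x1C, slot 15 ⇒ 0x29007 (P1/RW1/US1/PS0)
  lvl1: tbl 0x29, slot 21 ⇒ 0x2A007 (P1/RW1/US1/PS0)
  lvl2: tbl 0x2A, slot 29 ⇒ 0x2D007 (P1/RW1/US1/PS0)
  → PA=0x2D875  (3 entries read)

Entries read for #2: 3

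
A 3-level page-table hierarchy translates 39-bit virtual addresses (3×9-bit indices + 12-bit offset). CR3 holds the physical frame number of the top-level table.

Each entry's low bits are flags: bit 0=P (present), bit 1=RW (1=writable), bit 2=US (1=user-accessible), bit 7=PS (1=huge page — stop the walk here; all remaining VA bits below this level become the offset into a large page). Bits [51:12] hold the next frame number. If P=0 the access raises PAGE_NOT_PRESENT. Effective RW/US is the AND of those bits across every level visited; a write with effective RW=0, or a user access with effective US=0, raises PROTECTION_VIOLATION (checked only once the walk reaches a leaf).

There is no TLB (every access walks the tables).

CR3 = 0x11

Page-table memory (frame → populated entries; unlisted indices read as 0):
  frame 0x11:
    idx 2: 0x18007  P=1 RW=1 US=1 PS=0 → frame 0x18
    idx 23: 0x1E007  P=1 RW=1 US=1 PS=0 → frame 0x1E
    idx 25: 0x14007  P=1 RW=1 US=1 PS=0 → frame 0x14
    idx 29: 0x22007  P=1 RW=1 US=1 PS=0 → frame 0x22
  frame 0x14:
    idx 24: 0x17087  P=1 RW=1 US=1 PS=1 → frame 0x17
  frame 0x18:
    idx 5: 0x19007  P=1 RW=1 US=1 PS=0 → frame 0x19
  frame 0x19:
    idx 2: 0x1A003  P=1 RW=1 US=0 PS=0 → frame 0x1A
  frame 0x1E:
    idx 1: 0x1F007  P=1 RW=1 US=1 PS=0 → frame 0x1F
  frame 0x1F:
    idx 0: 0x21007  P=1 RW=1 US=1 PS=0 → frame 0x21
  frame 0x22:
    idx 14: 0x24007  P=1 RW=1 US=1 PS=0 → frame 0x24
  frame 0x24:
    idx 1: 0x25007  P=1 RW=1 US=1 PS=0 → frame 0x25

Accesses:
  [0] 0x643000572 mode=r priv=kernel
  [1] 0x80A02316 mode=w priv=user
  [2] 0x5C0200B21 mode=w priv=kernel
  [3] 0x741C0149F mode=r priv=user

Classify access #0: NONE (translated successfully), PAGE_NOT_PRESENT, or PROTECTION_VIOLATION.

Walk each access:
#0 VA=0x643000572 (r,kernel):
  [0] read 0x11 idx=25: raw=0x14007 flags P=1 W=1 U=1 S=0
  [1] read 0x14 idx=24: raw=0x17087 flags P=1 W=1 U=1 S=1
  ✓ 0x17572 (huge @L1)  — 2 lookups
#1 VA=0x80A02316 (w,user):
  [0] read 0x11 idx=2: raw=0x18007 flags P=1 W=1 U=1 S=0
  [1] read 0x18 idx=5: raw=0x19007 flags P=1 W=1 U=1 S=0
  [2] read 0x19 idx=2: raw=0x1A003 flags P=1 W=1 U=0 S=0
  ✗ PROTECTION_VIOLATION  [3 reads]
#2 VA=0x5C0200B21 (w,kernel):
  [0] read 0x11 idx=23: raw=0x1E007 flags P=1 W=1 U=1 S=0
  [1] read 0x1E idx=1: raw=0x1F007 flags P=1 W=1 U=1 S=0
  [2] read 0x1F idx=0: raw=0x21007 flags P=1 W=1 U=1 S=0
  ✓ 0x21B21  — 3 lookups
#3 VA=0x741C0149F (r,user):
  [0] read 0x11 idx=29: raw=0x22007 flags P=1 W=1 U=1 S=0
  [1] read 0x22 idx=14: raw=0x24007 flags P=1 W=1 U=1 S=0
  [2] read 0x24 idx=1: raw=0x25007 flags P=1 W=1 U=1 S=0
  ✓ 0x2549F  — 3 lookups

Access #0 fault: NONE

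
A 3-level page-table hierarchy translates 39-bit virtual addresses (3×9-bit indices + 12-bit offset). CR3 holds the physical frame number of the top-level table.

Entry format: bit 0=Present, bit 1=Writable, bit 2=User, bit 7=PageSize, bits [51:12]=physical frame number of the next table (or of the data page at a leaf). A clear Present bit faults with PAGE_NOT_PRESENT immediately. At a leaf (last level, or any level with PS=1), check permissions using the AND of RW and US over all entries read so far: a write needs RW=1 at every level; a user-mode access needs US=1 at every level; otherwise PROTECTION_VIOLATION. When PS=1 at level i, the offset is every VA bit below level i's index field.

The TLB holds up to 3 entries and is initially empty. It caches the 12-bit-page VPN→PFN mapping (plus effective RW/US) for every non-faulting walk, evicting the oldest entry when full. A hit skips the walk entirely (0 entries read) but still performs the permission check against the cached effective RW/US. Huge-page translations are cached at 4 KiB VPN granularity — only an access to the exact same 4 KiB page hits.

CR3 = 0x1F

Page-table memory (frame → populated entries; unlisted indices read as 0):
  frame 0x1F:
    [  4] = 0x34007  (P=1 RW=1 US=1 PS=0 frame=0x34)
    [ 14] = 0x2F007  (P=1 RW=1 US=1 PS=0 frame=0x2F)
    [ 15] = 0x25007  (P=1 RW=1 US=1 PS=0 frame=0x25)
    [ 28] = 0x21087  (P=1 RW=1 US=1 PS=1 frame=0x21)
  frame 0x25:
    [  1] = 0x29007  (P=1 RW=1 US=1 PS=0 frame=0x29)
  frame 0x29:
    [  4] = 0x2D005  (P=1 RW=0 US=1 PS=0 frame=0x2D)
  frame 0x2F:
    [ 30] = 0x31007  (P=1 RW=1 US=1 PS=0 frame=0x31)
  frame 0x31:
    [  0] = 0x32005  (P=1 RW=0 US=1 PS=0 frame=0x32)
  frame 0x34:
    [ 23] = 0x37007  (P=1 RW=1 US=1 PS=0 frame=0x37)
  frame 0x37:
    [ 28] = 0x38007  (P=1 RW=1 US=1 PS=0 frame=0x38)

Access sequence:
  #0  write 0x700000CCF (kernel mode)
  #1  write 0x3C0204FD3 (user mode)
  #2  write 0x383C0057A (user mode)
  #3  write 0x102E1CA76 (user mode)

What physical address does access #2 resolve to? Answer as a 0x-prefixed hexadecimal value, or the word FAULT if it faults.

Walk each access:
#0 VA=0x700000CCF (w,kernel):
  lvl0: tbl 0x1F, slot 28 ⇒ 0x21087 (P1/RW1/US1/PS1)
  ⇒ phys 0x21CCF (huge @L0)  [1 reads]
#1 VA=0x3C0204FD3 (w,user):
  lvl0: tbl 0x1F, slot 15 ⇒ 0x25007 (P1/RW1/US1/PS0)
  lvl1: tbl 0x25, slot 1 ⇒ 0x29007 (P1/RW1/US1/PS0)
  lvl2: tbl 0x29, slot 4 ⇒ 0x2D005 (P1/RW0/US1/PS0)
  ⇒ fault: PROTECTION_VIOLATION  — 3 lookups
#2 VA=0x383C0057A (w,user):
  lvl0: tbl 0x1F, slot 14 ⇒ 0x2F007 (P1/RW1/US1/PS0)
  lvl1: tbl 0x2F, slot 30 ⇒ 0x31007 (P1/RW1/US1/PS0)
  lvl2: tbl 0x31, slot 0 ⇒ 0x32005 (P1/RW0/US1/PS0)
  ⇒ fault: PROTECTION_VIOLATION  — 3 lookups
#3 VA=0x102E1CA76 (w,user):
  lvl0: tbl 0x1F, slot 4 ⇒ 0x34007 (P1/RW1/US1/PS0)
  lvl1: tbl 0x34, slot 23 ⇒ 0x37007 (P1/RW1/US1/PS0)
  lvl2: tbl 0x37, slot 28 ⇒ 0x38007 (P1/RW1/US1/PS0)
  ⇒ phys 0x38A76  [3 reads]

Access #2 PA: FAULT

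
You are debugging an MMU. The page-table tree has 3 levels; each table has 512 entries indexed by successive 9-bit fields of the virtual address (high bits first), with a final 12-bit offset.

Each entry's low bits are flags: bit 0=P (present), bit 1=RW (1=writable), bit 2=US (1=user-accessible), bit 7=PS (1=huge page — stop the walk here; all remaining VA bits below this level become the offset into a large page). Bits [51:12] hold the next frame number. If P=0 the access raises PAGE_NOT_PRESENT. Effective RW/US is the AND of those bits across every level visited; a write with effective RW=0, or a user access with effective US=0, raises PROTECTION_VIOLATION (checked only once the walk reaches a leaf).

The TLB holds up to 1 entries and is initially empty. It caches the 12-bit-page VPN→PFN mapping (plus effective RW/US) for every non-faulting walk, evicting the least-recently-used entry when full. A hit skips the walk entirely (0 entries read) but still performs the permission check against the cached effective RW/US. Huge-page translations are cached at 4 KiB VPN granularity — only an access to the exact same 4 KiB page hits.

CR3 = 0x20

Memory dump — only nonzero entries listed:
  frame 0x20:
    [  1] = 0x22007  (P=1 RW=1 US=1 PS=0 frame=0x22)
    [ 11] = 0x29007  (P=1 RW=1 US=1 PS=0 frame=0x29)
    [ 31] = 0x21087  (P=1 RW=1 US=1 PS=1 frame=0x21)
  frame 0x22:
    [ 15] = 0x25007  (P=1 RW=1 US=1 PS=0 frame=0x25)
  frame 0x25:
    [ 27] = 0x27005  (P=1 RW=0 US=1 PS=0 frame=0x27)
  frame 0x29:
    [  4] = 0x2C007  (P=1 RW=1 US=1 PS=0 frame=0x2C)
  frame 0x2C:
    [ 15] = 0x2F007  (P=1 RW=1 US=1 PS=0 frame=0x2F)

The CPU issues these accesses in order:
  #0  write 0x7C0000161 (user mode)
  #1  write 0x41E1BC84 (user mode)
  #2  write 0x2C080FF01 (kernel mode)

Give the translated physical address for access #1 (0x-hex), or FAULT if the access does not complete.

Per-access translation:
#0 VA=0x7C0000161 (w,user):
  L0 @0x20[31] → 0x21087  P=1,RW=1,US=1,PS=1
  → PA=0x21161 (huge @L0)  (1 entries read)
#1 VA=0x41E1BC84 (w,user):
  L0 @0x20[1] → 0x22007  P=1,RW=1,US=1,PS=0
  L1 @0x22[15] → 0x25007  P=1,RW=1,US=1,PS=0
  L2 @0x25[27] → 0x27005  P=1,RW=0,US=1,PS=0
  → PROTECTION_VIOLATION  (3 entries read)
#2 VA=0x2C080FF01 (w,kernel):
  L0 @0x20[11] → 0x29007  P=1,RW=1,US=1,PS=0
  L1 @0x29[4] → 0x2C007  P=1,RW=1,US=1,PS=0
  L2 @0x2C[15] → 0x2F007  P=1,RW=1,US=1,PS=0
  → PA=0x2FF01  (3 entries read)

Access #1 PA: FAULT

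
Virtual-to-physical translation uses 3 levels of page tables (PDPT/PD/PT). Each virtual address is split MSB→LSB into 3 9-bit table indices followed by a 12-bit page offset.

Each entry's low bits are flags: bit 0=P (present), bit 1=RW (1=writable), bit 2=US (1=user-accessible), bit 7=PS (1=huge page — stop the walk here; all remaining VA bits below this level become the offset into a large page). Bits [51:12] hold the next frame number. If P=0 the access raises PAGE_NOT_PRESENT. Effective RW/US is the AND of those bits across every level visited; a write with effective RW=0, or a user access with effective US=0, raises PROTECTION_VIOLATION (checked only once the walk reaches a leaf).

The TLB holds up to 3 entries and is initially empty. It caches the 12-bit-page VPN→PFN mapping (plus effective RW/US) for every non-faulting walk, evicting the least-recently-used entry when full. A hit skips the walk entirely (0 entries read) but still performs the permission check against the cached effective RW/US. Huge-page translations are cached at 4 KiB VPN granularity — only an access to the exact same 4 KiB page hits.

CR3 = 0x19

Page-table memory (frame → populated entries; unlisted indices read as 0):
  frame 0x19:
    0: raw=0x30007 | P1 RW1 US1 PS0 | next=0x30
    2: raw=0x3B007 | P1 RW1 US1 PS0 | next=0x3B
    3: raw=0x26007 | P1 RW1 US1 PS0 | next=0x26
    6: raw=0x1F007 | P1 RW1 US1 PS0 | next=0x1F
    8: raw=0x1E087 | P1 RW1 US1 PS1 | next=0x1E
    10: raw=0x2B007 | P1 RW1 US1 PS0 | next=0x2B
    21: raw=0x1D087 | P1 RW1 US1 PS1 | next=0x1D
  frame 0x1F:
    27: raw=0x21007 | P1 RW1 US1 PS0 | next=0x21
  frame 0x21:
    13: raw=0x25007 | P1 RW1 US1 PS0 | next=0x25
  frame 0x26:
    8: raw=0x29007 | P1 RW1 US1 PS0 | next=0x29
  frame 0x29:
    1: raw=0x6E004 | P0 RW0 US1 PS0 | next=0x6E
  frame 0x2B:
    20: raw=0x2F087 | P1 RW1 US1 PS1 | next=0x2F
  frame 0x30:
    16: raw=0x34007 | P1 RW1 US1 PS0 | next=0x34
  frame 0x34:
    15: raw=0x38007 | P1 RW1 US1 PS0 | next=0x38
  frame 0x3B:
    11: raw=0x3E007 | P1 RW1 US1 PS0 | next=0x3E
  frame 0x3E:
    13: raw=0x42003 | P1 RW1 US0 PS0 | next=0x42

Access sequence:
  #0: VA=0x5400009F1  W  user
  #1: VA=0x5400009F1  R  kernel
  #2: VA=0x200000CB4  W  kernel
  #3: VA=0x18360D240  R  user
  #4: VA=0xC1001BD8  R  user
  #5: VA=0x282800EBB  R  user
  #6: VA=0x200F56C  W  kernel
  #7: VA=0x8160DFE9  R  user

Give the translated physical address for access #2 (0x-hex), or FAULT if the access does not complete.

Per-access translation:
#0 VA=0x5400009F1 (w,user):
  L0 @0x19[21] → 0x1D087  P=1,RW=1,US=1,PS=1
  ✓ 0x1D9F1 (huge @L0)  — 1 lookups
#1 VA=0x5400009F1 (r,kernel):
  TLB hit vpn=0x540000 → PA=0x1D9F1
#2 VA=0x200000CB4 (w,kernel):
  L0 @0x19[8] → 0x1E087  P=1,RW=1,US=1,PS=1
  ✓ 0x1ECB4 (huge @L0)  — 1 lookups
#3 VA=0x18360D240 (r,user):
  L0 @0x19[6] → 0x1F007  P=1,RW=1,US=1,PS=0
  L1 @0x1F[27] → 0x21007  P=1,RW=1,US=1,PS=0
  L2 @0x21[13] → 0x25007  P=1,RW=1,US=1,PS=0
  ✓ 0x25240  — 3 lookups
#4 VA=0xC1001BD8 (r,user):
  L0 @0x19[3] → 0x26007  P=1,RW=1,US=1,PS=0
  L1 @0x26[8] → 0x29007  P=1,RW=1,US=1,PS=0
  L2 @0x29[1] → 0x6E004  P=0,RW=0,US=1,PS=0
  → PAGE_NOT_PRESENT  (3 entries read)
#5 VA=0x282800EBB (r,user):
  L0 @0x19[10] → 0x2B007  P=1,RW=1,US=1,PS=0
  L1 @0x2B[20] → 0x2F087  P=1,RW=1,US=1,PS=1
  ✓ 0x2FEBB (huge @L1)  — 2 lookups
#6 VA=0x200F56C (w,kernel):
  L0 @0x19[0] → 0x30007  P=1,RW=1,US=1,PS=0
  L1 @0x30[16] → 0x34007  P=1,RW=1,US=1,PS=0
  L2 @0x34[15] → 0x38007  P=1,RW=1,US=1,PS=0
  ✓ 0x3856C  — 3 lookups
#7 VA=0x8160DFE9 (r,user):
  L0 @0x19[2] → 0x3B007  P=1,RW=1,US=1,PS=0
  L1 @0x3B[11] → 0x3E007  P=1,RW=1,US=1,PS=0
  L2 @0x3E[13] → 0x42003  P=1,RW=1,US=0,PS=0
  → PROTECTION_VIOLATION  (3 entries read)

Access #2 PA: 0x1ECB4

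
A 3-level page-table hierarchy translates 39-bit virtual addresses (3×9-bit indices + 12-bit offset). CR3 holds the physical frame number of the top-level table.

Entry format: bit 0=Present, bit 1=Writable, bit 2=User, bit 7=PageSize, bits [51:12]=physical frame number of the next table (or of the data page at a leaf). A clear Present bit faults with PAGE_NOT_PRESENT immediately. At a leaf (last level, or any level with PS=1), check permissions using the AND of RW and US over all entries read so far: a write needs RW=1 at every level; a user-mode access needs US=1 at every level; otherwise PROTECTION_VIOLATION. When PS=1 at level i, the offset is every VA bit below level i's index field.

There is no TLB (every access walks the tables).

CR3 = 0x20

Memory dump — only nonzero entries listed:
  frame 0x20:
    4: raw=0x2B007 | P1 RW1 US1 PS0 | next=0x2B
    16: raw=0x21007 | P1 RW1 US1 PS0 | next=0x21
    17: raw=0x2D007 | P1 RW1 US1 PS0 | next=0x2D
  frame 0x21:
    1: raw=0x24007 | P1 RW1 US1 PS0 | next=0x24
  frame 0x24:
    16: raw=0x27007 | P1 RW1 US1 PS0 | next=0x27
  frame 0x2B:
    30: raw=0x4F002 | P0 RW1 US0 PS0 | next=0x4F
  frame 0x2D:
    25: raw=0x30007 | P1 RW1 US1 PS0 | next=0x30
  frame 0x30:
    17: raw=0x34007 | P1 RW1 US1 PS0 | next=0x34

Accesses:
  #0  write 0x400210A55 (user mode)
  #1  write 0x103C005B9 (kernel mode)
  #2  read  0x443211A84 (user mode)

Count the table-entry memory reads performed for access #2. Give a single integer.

Trace:
#0 VA=0x400210A55 (w,user):
  L0 @0x20[16] → 0x21007  P=1,RW=1,US=1,PS=0
  L1 @0x21[1] → 0x24007  P=1,RW=1,US=1,PS=0
  L2 @0x24[16] → 0x27007  P=1,RW=1,US=1,PS=0
  ⇒ phys 0x27A55  [3 reads]
#1 VA=0x103C005B9 (w,kernel):
  L0 @0x20[4] → 0x2B007  P=1,RW=1,US=1,PS=0
  L1 @0x2B[30] → 0x4F002  P=0,RW=1,US=0,PS=0
  ✗ PAGE_NOT_PRESENT  [2 reads]
#2 VA=0x443211A84 (r,user):
  L0 @0x20[17] → 0x2D007  P=1,RW=1,US=1,PS=0
  L1 @0x2D[25] → 0x30007  P=1,RW=1,US=1,PS=0
  L2 @0x30[17] → 0x34007  P=1,RW=1,US=1,PS=0
  ⇒ phys 0x34A84  [3 reads]

Entries read for #2: 3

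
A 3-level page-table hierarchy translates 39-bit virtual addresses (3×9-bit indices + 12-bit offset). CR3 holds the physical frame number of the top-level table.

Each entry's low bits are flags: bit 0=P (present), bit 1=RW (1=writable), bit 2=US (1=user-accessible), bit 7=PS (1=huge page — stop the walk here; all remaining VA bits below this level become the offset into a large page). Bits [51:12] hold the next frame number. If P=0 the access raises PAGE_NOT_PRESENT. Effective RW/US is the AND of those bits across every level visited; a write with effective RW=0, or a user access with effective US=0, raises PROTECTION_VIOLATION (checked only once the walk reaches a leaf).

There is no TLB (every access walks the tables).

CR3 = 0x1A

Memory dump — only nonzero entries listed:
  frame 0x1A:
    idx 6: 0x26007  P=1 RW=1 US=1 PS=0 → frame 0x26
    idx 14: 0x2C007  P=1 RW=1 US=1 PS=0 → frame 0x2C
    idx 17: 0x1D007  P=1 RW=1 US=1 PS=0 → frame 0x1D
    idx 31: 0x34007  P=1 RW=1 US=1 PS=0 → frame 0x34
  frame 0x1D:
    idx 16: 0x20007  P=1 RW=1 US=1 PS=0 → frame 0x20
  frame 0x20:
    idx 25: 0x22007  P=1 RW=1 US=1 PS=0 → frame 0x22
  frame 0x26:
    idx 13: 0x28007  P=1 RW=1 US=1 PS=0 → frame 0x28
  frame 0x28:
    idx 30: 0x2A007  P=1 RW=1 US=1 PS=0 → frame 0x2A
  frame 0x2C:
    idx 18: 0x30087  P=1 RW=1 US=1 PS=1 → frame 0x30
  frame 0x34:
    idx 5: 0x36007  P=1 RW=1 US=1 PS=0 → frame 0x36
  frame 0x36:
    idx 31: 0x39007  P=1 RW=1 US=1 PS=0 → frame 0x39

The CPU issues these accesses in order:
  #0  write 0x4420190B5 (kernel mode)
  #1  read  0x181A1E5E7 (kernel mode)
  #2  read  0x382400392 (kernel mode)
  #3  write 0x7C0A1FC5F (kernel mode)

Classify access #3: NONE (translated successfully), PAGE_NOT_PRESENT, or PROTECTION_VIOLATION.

Walk each access:
#0 VA=0x4420190B5 (w,kernel):
  L0 @0x1A[17] → 0x1D007  P=1,RW=1,US=1,PS=0
  L1 @0x1D[16] → 0x20007  P=1,RW=1,US=1,PS=0
  L2 @0x20[25] → 0x22007  P=1,RW=1,US=1,PS=0
  ✓ 0x220B5  — 3 lookups
#1 VA=0x181A1E5E7 (r,kernel):
  L0 @0x1A[6] → 0x26007  P=1,RW=1,US=1,PS=0
  L1 @0x26[13] → 0x28007  P=1,RW=1,US=1,PS=0
  L2 @0x28[30] → 0x2A007  P=1,RW=1,US=1,PS=0
  ✓ 0x2A5E7  — 3 lookups
#2 VA=0x382400392 (r,kernel):
  L0 @0x1A[14] → 0x2C007  P=1,RW=1,US=1,PS=0
  L1 @0x2C[18] → 0x30087  P=1,RW=1,US=1,PS=1
  ✓ 0x30392 (huge @L1)  — 2 lookups
#3 VA=0x7C0A1FC5F (w,kernel):
  L0 @0x1A[31] → 0x34007  P=1,RW=1,US=1,PS=0
  L1 @0x34[5] → 0x36007  P=1,RW=1,US=1,PS=0
  L2 @0x36[31] → 0x39007  P=1,RW=1,US=1,PS=0
  ✓ 0x39C5F  — 3 lookups

Access #3 fault: NONE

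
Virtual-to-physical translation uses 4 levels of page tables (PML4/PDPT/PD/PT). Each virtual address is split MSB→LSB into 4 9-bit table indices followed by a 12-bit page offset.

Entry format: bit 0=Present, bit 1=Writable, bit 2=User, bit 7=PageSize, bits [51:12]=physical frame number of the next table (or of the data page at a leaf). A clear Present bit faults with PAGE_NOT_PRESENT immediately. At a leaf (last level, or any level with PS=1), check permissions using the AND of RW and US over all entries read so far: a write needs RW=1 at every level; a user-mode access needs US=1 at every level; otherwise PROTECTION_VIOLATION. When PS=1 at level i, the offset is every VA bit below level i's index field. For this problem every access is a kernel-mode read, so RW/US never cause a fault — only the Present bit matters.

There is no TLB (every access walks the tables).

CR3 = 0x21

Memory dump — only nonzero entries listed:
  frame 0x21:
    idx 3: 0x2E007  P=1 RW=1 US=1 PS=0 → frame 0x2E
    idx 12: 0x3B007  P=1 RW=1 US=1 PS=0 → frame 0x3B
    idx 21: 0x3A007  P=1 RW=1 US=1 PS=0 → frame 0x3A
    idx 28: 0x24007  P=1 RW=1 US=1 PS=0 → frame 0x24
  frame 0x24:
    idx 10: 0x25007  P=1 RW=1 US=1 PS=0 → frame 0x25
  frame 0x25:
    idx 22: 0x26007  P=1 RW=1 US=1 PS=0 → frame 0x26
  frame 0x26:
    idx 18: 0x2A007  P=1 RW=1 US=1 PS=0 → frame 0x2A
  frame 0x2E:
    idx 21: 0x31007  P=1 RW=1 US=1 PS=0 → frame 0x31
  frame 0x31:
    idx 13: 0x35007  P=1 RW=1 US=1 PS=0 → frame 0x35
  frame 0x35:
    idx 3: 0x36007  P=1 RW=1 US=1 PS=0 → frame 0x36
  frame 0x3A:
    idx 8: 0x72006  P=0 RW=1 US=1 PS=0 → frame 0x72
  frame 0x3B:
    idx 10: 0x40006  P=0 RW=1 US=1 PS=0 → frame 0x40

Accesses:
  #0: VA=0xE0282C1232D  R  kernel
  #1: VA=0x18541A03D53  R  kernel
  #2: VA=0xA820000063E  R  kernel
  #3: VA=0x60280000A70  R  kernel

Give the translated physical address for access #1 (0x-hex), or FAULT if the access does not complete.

Trace:
#0 VA=0xE0282C1232D (r,kernel):
  lvl0: tbl 0x21, slot 28 ⇒ 0x24007 (P1/RW1/US1/PS0)
  lvl1: tbl 0x24, slot 10 ⇒ 0x25007 (P1/RW1/US1/PS0)
  lvl2: tbl 0x25, slot 22 ⇒ 0x26007 (P1/RW1/US1/PS0)
  lvl3: tbl 0x26, slot 18 ⇒ 0x2A007 (P1/RW1/US1/PS0)
  ✓ 0x2A32D  — 4 lookups
#1 VA=0x18541A03D53 (r,kernel):
  lvl0: tbl 0x21, slot 3 ⇒ 0x2E007 (P1/RW1/US1/PS0)
  lvl1: tbl 0x2E, slot 21 ⇒ 0x31007 (P1/RW1/US1/PS0)
  lvl2: tbl 0x31, slot 13 ⇒ 0x35007 (P1/RW1/US1/PS0)
  lvl3: tbl 0x35, slot 3 ⇒ 0x36007 (P1/RW1/US1/PS0)
  ✓ 0x36D53  — 4 lookups
#2 VA=0xA820000063E (r,kernel):
  lvl0: tbl 0x21, slot 21 ⇒ 0x3A007 (P1/RW1/US1/PS0)
  lvl1: tbl 0x3A, slot 8 ⇒ 0x72006 (P0/RW1/US1/PS0)
  → PAGE_NOT_PRESENT  (2 entries read)
#3 VA=0x60280000A70 (r,kernel):
  lvl0: tbl 0x21, slot 12 ⇒ 0x3B007 (P1/RW1/US1/PS0)
  lvl1: tbl 0x3B, slot 10 ⇒ 0x40006 (P0/RW1/US1/PS0)
  → PAGE_NOT_PRESENT  (2 entries read)

Access #1 PA: 0x36D53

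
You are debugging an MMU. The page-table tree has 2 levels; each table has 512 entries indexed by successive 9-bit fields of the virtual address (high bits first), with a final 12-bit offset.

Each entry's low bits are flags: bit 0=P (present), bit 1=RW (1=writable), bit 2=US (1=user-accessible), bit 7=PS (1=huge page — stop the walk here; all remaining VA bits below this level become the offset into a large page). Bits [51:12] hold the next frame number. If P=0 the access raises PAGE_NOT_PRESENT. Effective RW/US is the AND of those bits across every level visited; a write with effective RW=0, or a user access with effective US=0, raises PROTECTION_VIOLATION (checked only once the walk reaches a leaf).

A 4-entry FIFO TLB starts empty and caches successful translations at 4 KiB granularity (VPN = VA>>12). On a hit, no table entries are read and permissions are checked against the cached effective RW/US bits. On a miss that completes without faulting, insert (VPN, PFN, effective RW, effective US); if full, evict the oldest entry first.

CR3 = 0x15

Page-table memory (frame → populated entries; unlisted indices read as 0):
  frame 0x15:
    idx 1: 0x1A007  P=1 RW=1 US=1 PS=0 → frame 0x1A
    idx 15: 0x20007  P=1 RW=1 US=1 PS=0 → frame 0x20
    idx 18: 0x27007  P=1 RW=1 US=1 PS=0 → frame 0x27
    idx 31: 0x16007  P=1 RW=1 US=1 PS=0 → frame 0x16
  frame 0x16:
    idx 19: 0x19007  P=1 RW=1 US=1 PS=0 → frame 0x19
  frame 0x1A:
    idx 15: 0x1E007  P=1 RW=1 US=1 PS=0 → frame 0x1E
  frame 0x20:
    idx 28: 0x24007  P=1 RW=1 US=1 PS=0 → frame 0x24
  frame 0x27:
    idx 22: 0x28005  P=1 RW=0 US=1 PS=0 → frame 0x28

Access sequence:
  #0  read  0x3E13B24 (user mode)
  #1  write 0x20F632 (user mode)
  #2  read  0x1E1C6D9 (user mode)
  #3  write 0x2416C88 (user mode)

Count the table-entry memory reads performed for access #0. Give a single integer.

Trace:
#0 VA=0x3E13B24 (r,user):
  [0] read 0x15 idx=31: raw=0x16007 flags P=1 W=1 U=1 S=0
  [1] read 0x16 idx=19: raw=0x19007 flags P=1 W=1 U=1 S=0
  ✓ 0x19B24  — 2 lookups
#1 VA=0x20F632 (w,user):
  [0] read 0x15 idx=1: raw=0x1A007 flags P=1 W=1 U=1 S=0
  [1] read 0x1A idx=15: raw=0x1E007 flags P=1 W=1 U=1 S=0
  ✓ 0x1E632  — 2 lookups
#2 VA=0x1E1C6D9 (r,user):
  [0] read 0x15 idx=15: raw=0x20007 flags P=1 W=1 U=1 S=0
  [1] read 0x20 idx=28: raw=0x24007 flags P=1 W=1 U=1 S=0
  ✓ 0x246D9  — 2 lookups
#3 VA=0x2416C88 (w,user):
  [0] read 0x15 idx=18: raw=0x27007 flags P=1 W=1 U=1 S=0
  [1] read 0x27 idx=22: raw=0x28005 flags P=1 W=0 U=1 S=0
  → PROTECTION_VIOLATION  (2 entries read)

Entries read for #0: 2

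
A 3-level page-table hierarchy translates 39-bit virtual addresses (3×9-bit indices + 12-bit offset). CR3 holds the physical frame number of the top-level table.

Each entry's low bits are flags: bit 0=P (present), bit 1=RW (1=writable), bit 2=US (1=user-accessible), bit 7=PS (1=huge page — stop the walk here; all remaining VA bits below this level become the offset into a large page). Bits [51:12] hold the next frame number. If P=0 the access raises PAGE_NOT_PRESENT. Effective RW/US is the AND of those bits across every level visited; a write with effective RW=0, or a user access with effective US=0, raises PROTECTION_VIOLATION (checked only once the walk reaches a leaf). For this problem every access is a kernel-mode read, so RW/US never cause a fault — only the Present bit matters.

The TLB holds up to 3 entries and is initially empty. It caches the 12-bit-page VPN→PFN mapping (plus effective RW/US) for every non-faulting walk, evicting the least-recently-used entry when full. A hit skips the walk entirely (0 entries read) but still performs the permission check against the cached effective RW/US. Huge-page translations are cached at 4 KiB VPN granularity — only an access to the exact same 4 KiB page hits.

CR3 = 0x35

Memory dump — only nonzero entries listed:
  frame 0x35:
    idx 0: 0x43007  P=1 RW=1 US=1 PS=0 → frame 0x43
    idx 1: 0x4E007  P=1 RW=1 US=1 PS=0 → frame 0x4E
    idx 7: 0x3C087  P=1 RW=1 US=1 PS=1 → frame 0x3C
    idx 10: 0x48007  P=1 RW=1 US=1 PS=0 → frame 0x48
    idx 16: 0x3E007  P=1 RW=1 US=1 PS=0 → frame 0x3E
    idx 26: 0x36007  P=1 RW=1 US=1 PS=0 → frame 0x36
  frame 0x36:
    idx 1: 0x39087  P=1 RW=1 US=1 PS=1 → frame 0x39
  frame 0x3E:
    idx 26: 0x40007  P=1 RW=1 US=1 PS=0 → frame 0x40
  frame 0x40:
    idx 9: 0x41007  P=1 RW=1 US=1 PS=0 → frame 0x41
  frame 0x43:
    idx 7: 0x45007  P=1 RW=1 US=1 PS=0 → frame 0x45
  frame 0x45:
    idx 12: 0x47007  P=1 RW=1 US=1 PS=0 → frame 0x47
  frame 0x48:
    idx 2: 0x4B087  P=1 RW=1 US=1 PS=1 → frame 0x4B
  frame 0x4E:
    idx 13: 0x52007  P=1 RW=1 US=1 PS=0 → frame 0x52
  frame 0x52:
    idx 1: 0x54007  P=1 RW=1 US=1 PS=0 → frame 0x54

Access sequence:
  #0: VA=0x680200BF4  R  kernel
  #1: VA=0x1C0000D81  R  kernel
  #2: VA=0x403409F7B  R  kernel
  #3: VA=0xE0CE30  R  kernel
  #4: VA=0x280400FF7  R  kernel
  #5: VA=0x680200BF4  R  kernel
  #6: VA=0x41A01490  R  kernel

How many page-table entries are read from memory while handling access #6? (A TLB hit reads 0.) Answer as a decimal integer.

Per-access translation:
#0 VA=0x680200BF4 (r,kernel):
  L0: frame=0x35 idx=26 entry=0x36007 [P=1 RW=1 US=1 PS=0]
  L1: frame=0x36 idx=1 entry=0x39087 [P=1 RW=1 US=1 PS=1]
  ⇒ phys 0x39BF4 (huge @L1)  [2 reads]
#1 VA=0x1C0000D81 (r,kernel):
  L0: frame=0x35 idx=7 entry=0x3C087 [P=1 RW=1 US=1 PS=1]
  ⇒ phys 0x3CD81 (huge @L0)  [1 reads]
#2 VA=0x403409F7B (r,kernel):
  L0: frame=0x35 idx=16 entry=0x3E007 [P=1 RW=1 US=1 PS=0]
  L1: frame=0x3E idx=26 entry=0x40007 [P=1 RW=1 US=1 PS=0]
  L2: frame=0x40 idx=9 entry=0x41007 [P=1 RW=1 US=1 PS=0]
  ⇒ phys 0x41F7B  [3 reads]
#3 VA=0xE0CE30 (r,kernel):
  L0: frame=0x35 idx=0 entry=0x43007 [P=1 RW=1 US=1 PS=0]
  L1: frame=0x43 idx=7 entry=0x45007 [P=1 RW=1 US=1 PS=0]
  L2: frame=0x45 idx=12 entry=0x47007 [P=1 RW=1 US=1 PS=0]
  ⇒ phys 0x47E30  [3 reads]
#4 VA=0x280400FF7 (r,kernel):
  L0: frame=0x35 idx=10 entry=0x48007 [P=1 RW=1 US=1 PS=0]
  L1: frame=0x48 idx=2 entry=0x4B087 [P=1 RW=1 US=1 PS=1]
  ⇒ phys 0x4BFF7 (huge @L1)  [2 reads]
#5 VA=0x680200BF4 (r,kernel):
  L0: frame=0x35 idx=26 entry=0x36007 [P=1 RW=1 US=1 PS=0]
  L1: frame=0x36 idx=1 entry=0x39087 [P=1 RW=1 US=1 PS=1]
  ⇒ phys 0x39BF4 (huge @L1)  [2 reads]
#6 VA=0x41A01490 (r,kernel):
  L0: frame=0x35 idx=1 entry=0x4E007 [P=1 RW=1 US=1 PS=0]
  L1: frame=0x4E idx=13 entry=0x52007 [P=1 RW=1 US=1 PS=0]
  L2: frame=0x52 idx=1 entry=0x54007 [P=1 RW=1 US=1 PS=0]
  ⇒ phys 0x54490  [3 reads]

Entries read for #6: 3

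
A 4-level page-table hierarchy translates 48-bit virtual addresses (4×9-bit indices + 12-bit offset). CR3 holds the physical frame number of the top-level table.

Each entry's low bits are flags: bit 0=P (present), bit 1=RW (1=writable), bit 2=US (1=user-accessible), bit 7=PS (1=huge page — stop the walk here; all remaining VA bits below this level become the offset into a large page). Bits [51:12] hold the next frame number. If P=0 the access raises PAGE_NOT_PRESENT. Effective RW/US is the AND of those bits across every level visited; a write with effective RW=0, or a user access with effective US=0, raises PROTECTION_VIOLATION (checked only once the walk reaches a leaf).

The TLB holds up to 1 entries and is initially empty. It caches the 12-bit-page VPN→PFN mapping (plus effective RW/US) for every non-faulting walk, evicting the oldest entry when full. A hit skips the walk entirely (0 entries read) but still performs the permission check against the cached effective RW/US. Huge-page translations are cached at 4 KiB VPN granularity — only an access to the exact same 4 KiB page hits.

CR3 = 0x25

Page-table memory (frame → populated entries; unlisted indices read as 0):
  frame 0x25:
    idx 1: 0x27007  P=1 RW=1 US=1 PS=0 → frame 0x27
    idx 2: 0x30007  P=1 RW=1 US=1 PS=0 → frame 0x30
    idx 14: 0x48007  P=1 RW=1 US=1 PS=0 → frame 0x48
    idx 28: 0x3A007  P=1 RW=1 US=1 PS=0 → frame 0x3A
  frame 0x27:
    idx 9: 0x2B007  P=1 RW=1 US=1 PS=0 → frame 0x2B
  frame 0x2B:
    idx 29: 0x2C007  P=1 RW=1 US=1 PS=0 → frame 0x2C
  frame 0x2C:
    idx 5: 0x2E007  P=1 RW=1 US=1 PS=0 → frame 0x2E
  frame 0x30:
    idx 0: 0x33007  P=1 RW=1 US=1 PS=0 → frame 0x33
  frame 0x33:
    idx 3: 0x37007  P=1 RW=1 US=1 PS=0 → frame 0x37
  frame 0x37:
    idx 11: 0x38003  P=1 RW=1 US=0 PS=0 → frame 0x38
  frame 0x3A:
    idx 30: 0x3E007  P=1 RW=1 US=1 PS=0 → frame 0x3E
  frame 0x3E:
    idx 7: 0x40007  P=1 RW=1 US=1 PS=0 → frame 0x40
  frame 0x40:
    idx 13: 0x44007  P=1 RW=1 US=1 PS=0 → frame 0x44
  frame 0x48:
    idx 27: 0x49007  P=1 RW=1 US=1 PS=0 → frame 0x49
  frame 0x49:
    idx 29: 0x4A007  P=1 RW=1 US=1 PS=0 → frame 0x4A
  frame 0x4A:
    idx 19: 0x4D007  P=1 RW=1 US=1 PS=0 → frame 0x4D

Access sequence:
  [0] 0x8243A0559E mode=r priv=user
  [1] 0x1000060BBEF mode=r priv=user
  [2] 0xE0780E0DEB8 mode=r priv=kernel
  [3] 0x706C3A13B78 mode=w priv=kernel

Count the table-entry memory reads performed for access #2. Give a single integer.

Trace:
#0 VA=0x8243A0559E (r,user):
  L0: frame=0x25 idx=1 entry=0x27007 [P=1 RW=1 US=1 PS=0]
  L1: frame=0x27 idx=9 entry=0x2B007 [P=1 RW=1 US=1 PS=0]
  L2: frame=0x2B idx=29 entry=0x2C007 [P=1 RW=1 US=1 PS=0]
  L3: frame=0x2C idx=5 entry=0x2E007 [P=1 RW=1 US=1 PS=0]
  → PA=0x2E59E  (4 entries read)
#1 VA=0x1000060BBEF (r,user):
  L0: frame=0x25 idx=2 entry=0x30007 [P=1 RW=1 US=1 PS=0]
  L1: frame=0x30 idx=0 entry=0x33007 [P=1 RW=1 US=1 PS=0]
  L2: frame=0x33 idx=3 entry=0x37007 [P=1 RW=1 US=1 PS=0]
  L3: frame=0x37 idx=11 entry=0x38003 [P=1 RW=1 US=0 PS=0]
  ✗ PROTECTION_VIOLATION  [4 reads]
#2 VA=0xE0780E0DEB8 (r,kernel):
  L0: frame=0x25 idx=28 entry=0x3A007 [P=1 RW=1 US=1 PS=0]
  L1: frame=0x3A idx=30 entry=0x3E007 [P=1 RW=1 US=1 PS=0]
  L2: frame=0x3E idx=7 entry=0x40007 [P=1 RW=1 US=1 PS=0]
  L3: frame=0x40 idx=13 entry=0x44007 [P=1 RW=1 US=1 PS=0]
  → PA=0x44EB8  (4 entries read)
#3 VA=0x706C3A13B78 (w,kernel):
  L0: frame=0x25 idx=14 entry=0x48007 [P=1 RW=1 US=1 PS=0]
  L1: frame=0x48 idx=27 entry=0x49007 [P=1 RW=1 US=1 PS=0]
  L2: frame=0x49 idx=29 entry=0x4A007 [P=1 RW=1 US=1 PS=0]
  L3: frame=0x4A idx=19 entry=0x4D007 [P=1 RW=1 US=1 PS=0]
  → PA=0x4DB78  (4 entries read)

Entries read for #2: 4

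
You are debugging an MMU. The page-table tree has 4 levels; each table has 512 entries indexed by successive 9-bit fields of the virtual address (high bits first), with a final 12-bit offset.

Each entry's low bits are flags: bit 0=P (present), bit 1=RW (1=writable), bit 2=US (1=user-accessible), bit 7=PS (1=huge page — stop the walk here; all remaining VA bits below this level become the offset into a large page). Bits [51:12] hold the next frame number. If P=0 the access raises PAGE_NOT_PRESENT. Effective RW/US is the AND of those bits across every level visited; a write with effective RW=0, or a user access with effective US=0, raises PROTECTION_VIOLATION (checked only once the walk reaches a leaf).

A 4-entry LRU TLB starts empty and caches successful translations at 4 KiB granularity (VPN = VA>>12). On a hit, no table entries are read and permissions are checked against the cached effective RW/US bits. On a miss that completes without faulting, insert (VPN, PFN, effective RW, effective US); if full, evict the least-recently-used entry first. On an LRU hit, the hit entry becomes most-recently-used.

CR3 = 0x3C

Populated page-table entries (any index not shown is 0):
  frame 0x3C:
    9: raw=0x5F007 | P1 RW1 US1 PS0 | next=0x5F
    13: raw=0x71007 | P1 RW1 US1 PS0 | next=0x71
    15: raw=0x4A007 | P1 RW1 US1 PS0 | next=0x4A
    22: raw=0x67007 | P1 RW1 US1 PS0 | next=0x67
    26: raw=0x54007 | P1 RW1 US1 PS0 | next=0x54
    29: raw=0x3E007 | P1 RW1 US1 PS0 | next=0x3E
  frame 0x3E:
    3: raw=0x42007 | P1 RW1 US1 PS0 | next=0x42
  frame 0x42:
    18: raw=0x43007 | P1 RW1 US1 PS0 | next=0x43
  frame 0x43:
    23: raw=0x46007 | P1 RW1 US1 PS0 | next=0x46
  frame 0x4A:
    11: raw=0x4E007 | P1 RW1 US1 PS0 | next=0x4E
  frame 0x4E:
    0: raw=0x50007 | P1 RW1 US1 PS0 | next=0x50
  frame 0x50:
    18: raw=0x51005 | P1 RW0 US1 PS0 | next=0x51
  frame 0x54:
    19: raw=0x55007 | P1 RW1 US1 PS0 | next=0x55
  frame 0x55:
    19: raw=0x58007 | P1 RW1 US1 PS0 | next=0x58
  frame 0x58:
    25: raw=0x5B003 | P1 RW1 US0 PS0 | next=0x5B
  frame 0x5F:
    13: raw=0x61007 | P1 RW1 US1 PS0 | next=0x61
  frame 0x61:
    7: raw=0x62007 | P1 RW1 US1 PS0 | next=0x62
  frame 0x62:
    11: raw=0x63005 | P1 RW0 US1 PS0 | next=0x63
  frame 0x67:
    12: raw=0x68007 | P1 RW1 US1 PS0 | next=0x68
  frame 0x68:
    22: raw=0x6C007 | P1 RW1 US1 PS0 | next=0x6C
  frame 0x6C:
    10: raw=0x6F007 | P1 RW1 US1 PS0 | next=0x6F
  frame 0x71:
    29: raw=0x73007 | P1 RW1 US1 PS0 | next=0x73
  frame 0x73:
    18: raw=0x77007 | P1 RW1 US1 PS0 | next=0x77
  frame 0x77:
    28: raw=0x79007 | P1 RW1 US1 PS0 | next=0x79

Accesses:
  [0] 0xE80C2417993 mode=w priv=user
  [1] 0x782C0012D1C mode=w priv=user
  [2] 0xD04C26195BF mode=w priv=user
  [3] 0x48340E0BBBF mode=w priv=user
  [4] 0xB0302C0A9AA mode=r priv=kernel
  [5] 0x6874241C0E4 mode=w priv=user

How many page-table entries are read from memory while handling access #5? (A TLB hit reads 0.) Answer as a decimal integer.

Trace:
#0 VA=0xE80C2417993 (w,user):
  [0] read 0x3C idx=29: raw=0x3E007 flags P=1 W=1 U=1 S=0
  [1] read 0x3E idx=3: raw=0x42007 flags P=1 W=1 U=1 S=0
  [2] read 0x42 idx=18: raw=0x43007 flags P=1 W=1 U=1 S=0
  [3] read 0x43 idx=23: raw=0x46007 flags P=1 W=1 U=1 S=0
  ⇒ phys 0x46993  [4 reads]
#1 VA=0x782C0012D1C (w,user):
  [0] read 0x3C idx=15: raw=0x4A007 flags P=1 W=1 U=1 S=0
  [1] read 0x4A idx=11: raw=0x4E007 flags P=1 W=1 U=1 S=0
  [2] read 0x4E idx=0: raw=0x50007 flags P=1 W=1 U=1 S=0
  [3] read 0x50 idx=18: raw=0x51005 flags P=1 W=0 U=1 S=0
  → PROTECTION_VIOLATION  (4 entries read)
#2 VA=0xD04C26195BF (w,user):
  [0] read 0x3C idx=26: raw=0x54007 flags P=1 W=1 U=1 S=0
  [1] read 0x54 idx=19: raw=0x55007 flags P=1 W=1 U=1 S=0
  [2] read 0x55 idx=19: raw=0x58007 flags P=1 W=1 U=1 S=0
  [3] read 0x58 idx=25: raw=0x5B003 flags P=1 W=1 U=0 S=0
  → PROTECTION_VIOLATION  (4 entries read)
#3 VA=0x48340E0BBBF (w,user):
  [0] read 0x3C idx=9: raw=0x5F007 flags P=1 W=1 U=1 S=0
  [1] read 0x5F idx=13: raw=0x61007 flags P=1 W=1 U=1 S=0
  [2] read 0x61 idx=7: raw=0x62007 flags P=1 W=1 U=1 S=0
  [3] read 0x62 idx=11: raw=0x63005 flags P=1 W=0 U=1 S=0
  → PROTECTION_VIOLATION  (4 entries read)
#4 VA=0xB0302C0A9AA (r,kernel):
  [0] read 0x3C idx=22: raw=0x67007 flags P=1 W=1 U=1 S=0
  [1] read 0x67 idx=12: raw=0x68007 flags P=1 W=1 U=1 S=0
  [2] read 0x68 idx=22: raw=0x6C007 flags P=1 W=1 U=1 S=0
  [3] read 0x6C idx=10: raw=0x6F007 flags P=1 W=1 U=1 S=0
  ⇒ phys 0x6F9AA  [4 reads]
#5 VA=0x6874241C0E4 (w,user):
  [0] read 0x3C idx=13: raw=0x71007 flags P=1 W=1 U=1 S=0
  [1] read 0x71 idx=29: raw=0x73007 flags P=1 W=1 U=1 S=0
  [2] read 0x73 idx=18: raw=0x77007 flags P=1 W=1 U=1 S=0
  [3] read 0x77 idx=28: raw=0x79007 flags P=1 W=1 U=1 S=0
  ⇒ phys 0x790E4  [4 reads]

Entries read for #5: 4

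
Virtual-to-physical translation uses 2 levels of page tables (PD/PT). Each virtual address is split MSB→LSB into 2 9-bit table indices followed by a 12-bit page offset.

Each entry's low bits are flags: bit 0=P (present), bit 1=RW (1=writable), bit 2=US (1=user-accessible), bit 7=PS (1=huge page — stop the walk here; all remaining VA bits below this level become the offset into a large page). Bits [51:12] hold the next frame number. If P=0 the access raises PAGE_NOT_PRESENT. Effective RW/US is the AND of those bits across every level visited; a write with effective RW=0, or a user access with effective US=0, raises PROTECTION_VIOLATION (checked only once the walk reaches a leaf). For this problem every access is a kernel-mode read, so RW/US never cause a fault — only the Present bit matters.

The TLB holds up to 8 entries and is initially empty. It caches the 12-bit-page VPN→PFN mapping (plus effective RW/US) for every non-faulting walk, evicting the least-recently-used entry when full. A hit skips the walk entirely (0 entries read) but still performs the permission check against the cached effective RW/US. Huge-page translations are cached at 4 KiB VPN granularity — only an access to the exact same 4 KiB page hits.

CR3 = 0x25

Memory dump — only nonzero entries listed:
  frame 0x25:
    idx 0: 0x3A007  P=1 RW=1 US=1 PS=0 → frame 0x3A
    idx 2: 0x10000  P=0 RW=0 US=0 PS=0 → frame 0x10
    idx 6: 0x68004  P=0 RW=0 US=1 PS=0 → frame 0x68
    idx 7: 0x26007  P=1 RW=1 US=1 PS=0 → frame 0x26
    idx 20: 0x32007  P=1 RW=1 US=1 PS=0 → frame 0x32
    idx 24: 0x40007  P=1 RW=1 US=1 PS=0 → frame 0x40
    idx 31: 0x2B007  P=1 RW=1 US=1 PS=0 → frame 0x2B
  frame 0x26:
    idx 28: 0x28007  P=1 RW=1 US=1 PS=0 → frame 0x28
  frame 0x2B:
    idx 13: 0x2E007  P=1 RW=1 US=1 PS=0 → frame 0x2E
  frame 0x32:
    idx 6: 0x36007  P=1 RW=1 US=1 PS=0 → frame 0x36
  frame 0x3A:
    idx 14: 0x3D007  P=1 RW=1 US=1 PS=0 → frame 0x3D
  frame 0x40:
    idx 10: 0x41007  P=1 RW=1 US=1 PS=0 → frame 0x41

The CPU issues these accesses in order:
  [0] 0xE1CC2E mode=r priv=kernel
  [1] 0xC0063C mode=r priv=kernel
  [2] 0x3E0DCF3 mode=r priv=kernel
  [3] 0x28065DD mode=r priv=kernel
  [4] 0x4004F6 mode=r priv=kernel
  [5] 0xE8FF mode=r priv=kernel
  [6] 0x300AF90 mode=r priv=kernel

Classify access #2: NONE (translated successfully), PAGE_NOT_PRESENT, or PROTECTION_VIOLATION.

Walk each access:
#0 VA=0xE1CC2E (r,kernel):
  lvl0: tbl 0x25, slot 7 ⇒ 0x26007 (P1/RW1/US1/PS0)
  lvl1: tbl 0x26, slot 28 ⇒ 0x28007 (P1/RW1/US1/PS0)
  ✓ 0x28C2E  — 2 lookups
#1 VA=0xC0063C (r,kernel):
  lvl0: tbl 0x25, slot 6 ⇒ 0x68004 (P0/RW0/US1/PS0)
  → PAGE_NOT_PRESENT  (1 entries read)
#2 VA=0x3E0DCF3 (r,kernel):
  lvl0: tbl 0x25, slot 31 ⇒ 0x2B007 (P1/RW1/US1/PS0)
  lvl1: tbl 0x2B, slot 13 ⇒ 0x2E007 (P1/RW1/US1/PS0)
  ✓ 0x2ECF3  — 2 lookups
#3 VA=0x28065DD (r,kernel):
  lvl0: tbl 0x25, slot 20 ⇒ 0x32007 (P1/RW1/US1/PS0)
  lvl1: tbl 0x32, slot 6 ⇒ 0x36007 (P1/RW1/US1/PS0)
  ✓ 0x365DD  — 2 lookups
#4 VA=0x4004F6 (r,kernel):
  lvl0: tbl 0x25, slot 2 ⇒ 0x10000 (P0/RW0/US0/PS0)
  → PAGE_NOT_PRESENT  (1 entries read)
#5 VA=0xE8FF (r,kernel):
  lvl0: tbl 0x25, slot 0 ⇒ 0x3A007 (P1/RW1/US1/PS0)
  lvl1: tbl 0x3A, slot 14 ⇒ 0x3D007 (P1/RW1/US1/PS0)
  ✓ 0x3D8FF  — 2 lookups
#6 VA=0x300AF90 (r,kernel):
  lvl0: tbl 0x25, slot 24 ⇒ 0x40007 (P1/RW1/US1/PS0)
  lvl1: tbl 0x40, slot 10 ⇒ 0x41007 (P1/RW1/US1/PS0)
  ✓ 0x41F90  — 2 lookups

Access #2 fault: NONE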